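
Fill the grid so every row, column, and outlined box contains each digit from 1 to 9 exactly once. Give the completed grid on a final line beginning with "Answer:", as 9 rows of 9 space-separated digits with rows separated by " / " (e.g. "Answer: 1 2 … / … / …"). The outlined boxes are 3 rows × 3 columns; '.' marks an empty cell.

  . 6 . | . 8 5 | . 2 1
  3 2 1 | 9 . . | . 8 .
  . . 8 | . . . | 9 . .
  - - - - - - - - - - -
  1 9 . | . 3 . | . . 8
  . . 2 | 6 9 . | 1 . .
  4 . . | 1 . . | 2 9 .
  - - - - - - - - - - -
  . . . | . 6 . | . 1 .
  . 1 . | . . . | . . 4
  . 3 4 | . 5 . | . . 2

Step 1. [r6c5∈{7}] only 7 remains possible at r6c5. So r6c5=7.
Step 2. [r3c2∈{4,5,7}] in col 2, 4 fits only at r3c2. So r3c2=4.
Step 3. [r7c9∈{3,5,7,9}] in col 9, 9 fits only at r7c9, so r7c9=9.
Step 4. [r3c1∈{5,7}] r3c1 is the only open cell in box 1 admitting 5, so r3c1=5.
Step 5. [r8c5∈{2}] r8c5 has the single candidate 2. So r8c5=2.
Step 6. [r4c4∈{2,4,5}] col 4 places 5 nowhere but r4c4. So r4c4=5.
Step 7. [r6c6∈{8}] r6c6 is down to just 8. So r6c6=8.
Step 8. [r5c6∈{4}] only 4 remains possible at r5c6. So r5c6=4.
Step 9. [r7c4∈{3,4,7,8}] row 7 places 4 nowhere but r7c4, so r7c4=4.
Step 10. [r6c2∈{5}] r6c2 is down to just 5. So r6c2=5.
Step 11. [r1c7∈{3,4,7}] across row 1, 4 lands solely at r1c7. So r1c7=4.
Step 12. [r1c4∈{3,7}] r1c4 is the only open cell in row 1 admitting 3, so r1c4=3.
Step 13. [r9c6∈{1,7,9}] in row 9, 1 fits only at r9c6. So r9c6=1.
Step 14. [r9c1∈{6,7,8,9}] row 9 places 9 nowhere but r9c1. So r9c1=9.
Step 15. [r8c1∈{6,7,8}] 6 has one home in col 1: r8c1 ⇒ r8c1=6.
Step 16. [r1c1∈{7}] r1c1 is down to just 7. So r1c1=7.
Step 17. [r3c4∈{2,7}] 2 has one home in col 4: r3c4, so r3c4=2.
Step 18. [r5c1∈{8}] r5c1 is down to just 8 ⇒ r5c1=8.
Step 19. [r5c2∈{7}] only 7 remains possible at r5c2. So r5c2=7.
Step 20. [r4c3∈{6}] r4c3's peers cover all but 6 ⇒ r4c3=6.
Step 21. [r4c7∈{7}] r4c7 is down to just 7. So r4c7=7.
Step 22. [r6c9∈{3,6}] 6 has one home in row 6: r6c9. So r6c9=6.
Step 23. [r8c6∈{3,7,9}] 9 has one home in row 8: r8c6, so r8c6=9.
Step 24. [r7c6∈{3,7}] across col 6, 3 lands solely at r7c6 ⇒ r7c6=3.
Step 25. [r8c7∈{3,5,8}] r8c7 is the only open cell in col 7 admitting 3 ⇒ r8c7=3.
Step 26. [r8c4∈{7,8}] r8c4 is the only open cell in row 8 admitting 8. So r8c4=8.
Step 27. [r9c7∈{6,8}] r9c7 is the only open cell in row 9 admitting 8. So r9c7=8.
Step 28. [r2c7∈{5,6}] 6 has one home in col 7: r2c7 ⇒ r2c7=6.
Step 29. [r2c9∈{5,7}] in row 2, 5 fits only at r2c9, so r2c9=5.
Step 30. [r3c9∈{3,7}] r3c9 is the only open cell in col 9 admitting 7, so r3c9=7.
Step 31. [r7c7∈{5}] r7c7 is down to just 5. So r7c7=5.
Step 32. [r8c8∈{7}] r8c8 has the single candidate 7. So r8c8=7.
Step 33. [r5c9∈{3}] r5c9 has the single candidate 3, so r5c9=3.
Step 34. [r3c6∈{6}] nothing but 6 survives at r3c6 ⇒ r3c6=6.
Step 35. [r4c6∈{2}] r4c6 is down to just 2, so r4c6=2.
Step 36. [r9c4∈{7}] r9c4 is down to just 7. So r9c4=7.
Step 37. [r7c3∈{7}] nothing but 7 survives at r7c3, so r7c3=7.
Step 38. [r7c2∈{8}] r7c2 has the single candidate 8. So r7c2=8.
Step 39. [r1c3∈{9}] nothing but 9 survives at r1c3, so r1c3=9.
Step 40. [r2c5∈{4}] r2c5 is down to just 4. So r2c5=4.
Step 41. [r9c8∈{6}] r9c8 has the single candidate 6, so r9c8=6.
Step 42. [r3c8∈{3}] r3c8 is down to just 3. So r3c8=3.
Step 43. [r7c1∈{2}] r7c1 is down to just 2 ⇒ r7c1=2.
Step 44. [r5c8∈{5}] only 5 remains possible at r5c8 ⇒ r5c8=5.
Step 45. [r4c8∈{4}] nothing but 4 survives at r4c8, so r4c8=4.
Step 46. [r2c6∈{7}] r2c6's peers cover all but 7. So r2c6=7.
Step 47. [r8c3∈{5}] nothing but 5 survives at r8c3. So r8c3=5.
Step 48. [r6c3∈{3}] r6c3 is down to just 3 ⇒ r6c3=3.
Step 49. [r3c5∈{1}] r3c5's peers cover all but 1 ⇒ r3c5=1.

Answer: 7 6 9 3 8 5 4 2 1 / 3 2 1 9 4 7 6 8 5 / 5 4 8 2 1 6 9 3 7 / 1 9 6 5 3 2 7 4 8 / 8 7 2 6 9 4 1 5 3 / 4 5 3 1 7 8 2 9 6 / 2 8 7 4 6 3 5 1 9 / 6 1 5 8 2 9 3 7 4 / 9 3 4 7 5 1 8 6 2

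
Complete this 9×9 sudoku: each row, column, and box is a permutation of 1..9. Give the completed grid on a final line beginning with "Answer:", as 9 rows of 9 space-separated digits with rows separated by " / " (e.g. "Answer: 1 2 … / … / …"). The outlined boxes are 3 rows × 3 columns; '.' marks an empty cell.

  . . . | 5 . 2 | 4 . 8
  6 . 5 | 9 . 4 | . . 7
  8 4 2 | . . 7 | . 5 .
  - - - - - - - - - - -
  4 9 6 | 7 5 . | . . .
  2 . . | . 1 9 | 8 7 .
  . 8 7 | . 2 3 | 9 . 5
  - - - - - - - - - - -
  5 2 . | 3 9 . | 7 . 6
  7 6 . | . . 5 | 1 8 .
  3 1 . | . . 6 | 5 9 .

Step 1. [r2c8∈{1,2,3}] across row 2, 1 lands solely at r2c8 ⇒ r2c8=1.
Step 2. [r8c5∈{4}] nothing but 4 survives at r8c5. So r8c5=4.
Step 3. [r2c2∈{3}] r2c2 has the single candidate 3 ⇒ r2c2=3.
Step 4. [r9c4∈{2,8}] col 4 places 8 nowhere but r9c4 ⇒ r9c4=8.
Step 5. [r8c9∈{2,3}] row 8 places 3 nowhere but r8c9 ⇒ r8c9=3.
Step 6. [r3c7∈{3,6}] r3c7 is the only open cell in col 7 admitting 6 ⇒ r3c7=6.
Step 7. [r7c8∈{4}] r7c8's peers cover all but 4 ⇒ r7c8=4.
Step 8. [r4c8∈{2,3}] r4c8 is the only open cell in col 8 admitting 2 ⇒ r4c8=2.
Step 9. [r1c1∈{1,9}] 9 has one home in col 1: r1c1 ⇒ r1c1=9.
Step 10. [r5c4∈{4,6}] row 5 places 6 nowhere but r5c4 ⇒ r5c4=6.
Step 11. [r1c5∈{3,6}] row 1 places 6 nowhere but r1c5, so r1c5=6.
Step 12. [r4c9∈{1}] r4c9's peers cover all but 1, so r4c9=1.
Step 13. [r1c8∈{3}] r1c8 is down to just 3, so r1c8=3.
Step 14. [r7c6∈{1}] nothing but 1 survives at r7c6 ⇒ r7c6=1.
Step 15. [r1c2∈{7}] r1c2's peers cover all but 7 ⇒ r1c2=7.
Step 16. [r6c4∈{4}] r6c4 has the single candidate 4. So r6c4=4.
Step 17. [r5c2∈{5}] nothing but 5 survives at r5c2, so r5c2=5.
Step 18. [r8c4∈{2}] nothing but 2 survives at r8c4. So r8c4=2.
Step 19. [r8c3∈{9}] r8c3's peers cover all but 9 ⇒ r8c3=9.
Step 20. [r9c5∈{7}] r9c5 has the single candidate 7 ⇒ r9c5=7.
Step 21. [r7c3∈{8}] nothing but 8 survives at r7c3 ⇒ r7c3=8.
Step 22. [r3c4∈{1}] nothing but 1 survives at r3c4, so r3c4=1.
Step 23. [r9c3∈{4}] only 4 remains possible at r9c3 ⇒ r9c3=4.
Step 24. [r5c3∈{3}] nothing but 3 survives at r5c3. So r5c3=3.
Step 25. [r6c8∈{6}] only 6 remains possible at r6c8. So r6c8=6.
Step 26. [r4c7∈{3}] r4c7's peers cover all but 3 ⇒ r4c7=3.
Step 27. [r2c7∈{2}] r2c7's peers cover all but 2, so r2c7=2.
Step 28. [r4c6∈{8}] r4c6 has the single candidate 8, so r4c6=8.
Step 29. [r9c9∈{2}] nothing but 2 survives at r9c9 ⇒ r9c9=2.
Step 30. [r2c5∈{8}] only 8 remains possible at r2c5 ⇒ r2c5=8.
Step 31. [r1c3∈{1}] nothing but 1 survives at r1c3 ⇒ r1c3=1.
Step 32. [r3c9∈{9}] only 9 remains possible at r3c9, so r3c9=9.
Step 33. [r6c1∈{1}] r6c1 is down to just 1, so r6c1=1.
Step 34. [r3c5∈{3}] nothing but 3 survives at r3c5. So r3c5=3.
Step 35. [r5c9∈{4}] r5c9's peers cover all but 4. So r5c9=4.

Answer: 9 7 1 5 6 2 4 3 8 / 6 3 5 9 8 4 2 1 7 / 8 4 2 1 3 7 6 5 9 / 4 9 6 7 5 8 3 2 1 / 2 5 3 6 1 9 8 7 4 / 1 8 7 4 2 3 9 6 5 / 5 2 8 3 9 1 7 4 6 / 7 6 9 2 4 5 1 8 3 / 3 1 4 8 7 6 5 9 2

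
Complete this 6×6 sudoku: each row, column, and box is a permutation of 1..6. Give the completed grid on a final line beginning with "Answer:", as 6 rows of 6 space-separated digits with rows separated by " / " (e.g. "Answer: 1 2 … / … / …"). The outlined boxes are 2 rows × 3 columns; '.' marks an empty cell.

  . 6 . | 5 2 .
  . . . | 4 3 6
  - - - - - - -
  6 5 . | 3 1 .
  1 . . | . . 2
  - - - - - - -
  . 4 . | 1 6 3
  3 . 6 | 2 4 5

Step 1. [r4c3∈{3,4}] in row 4, 4 fits only at r4c3, so r4c3=4.
Step 2. [r2c2∈{1,2}] col 2 places 2 nowhere but r2c2. So r2c2=2.
Step 3. [r5c1∈{2,5}] r5c1 is the only open cell in col 1 admitting 2. So r5c1=2.
Step 4. [r2c3∈{1,5}] in row 2, 1 fits only at r2c3, so r2c3=1.
Step 5. [r1c6∈{1}] r1c6 is down to just 1. So r1c6=1.
Step 6. [r1c1∈{4}] nothing but 4 survives at r1c1 ⇒ r1c1=4.
Step 7. [r3c3∈{2}] r3c3 is down to just 2, so r3c3=2.
Step 8. [r5c3∈{5}] only 5 remains possible at r5c3, so r5c3=5.
Step 9. [r1c3∈{3}] only 3 remains possible at r1c3. So r1c3=3.
Step 10. [r2c1∈{5}] only 5 remains possible at r2c1. So r2c1=5.
Step 11. [r4c4∈{6}] r4c4's peers cover all but 6. So r4c4=6.
Step 12. [r6c2∈{1}] only 1 remains possible at r6c2 ⇒ r6c2=1.
Step 13. [r4c2∈{3}] r4c2's peers cover all but 3 ⇒ r4c2=3.
Step 14. [r3c6∈{4}] only 4 remains possible at r3c6, so r3c6=4.
Step 15. [r4c5∈{5}] r4c5's peers cover all but 5. So r4c5=5.

Answer: 4 6 3 5 2 1 / 5 2 1 4 3 6 / 6 5 2 3 1 4 / 1 3 4 6 5 2 / 2 4 5 1 6 3 / 3 1 6 2 4 5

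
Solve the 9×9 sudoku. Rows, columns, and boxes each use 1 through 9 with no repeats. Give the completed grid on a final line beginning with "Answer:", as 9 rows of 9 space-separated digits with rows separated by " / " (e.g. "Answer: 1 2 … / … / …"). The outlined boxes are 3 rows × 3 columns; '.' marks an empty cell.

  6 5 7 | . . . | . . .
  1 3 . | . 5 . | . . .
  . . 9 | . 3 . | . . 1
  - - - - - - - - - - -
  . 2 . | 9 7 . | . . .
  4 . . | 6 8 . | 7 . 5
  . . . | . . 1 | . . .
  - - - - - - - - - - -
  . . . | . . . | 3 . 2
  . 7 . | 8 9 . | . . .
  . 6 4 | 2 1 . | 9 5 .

Step 1. [r6c4∈{3,4,5}] in col 4, 3 fits only at r6c4. So r6c4=3.
Step 2. [r7c4∈{4,5,7}] 5 has one home in col 4: r7c4. So r7c4=5.
Step 3. [r3c2∈{4,8}] across col 2, 4 lands solely at r3c2. So r3c2=4.
Step 4. [r5c6∈{2}] r5c6's peers cover all but 2, so r5c6=2.
Step 5. [r6c5∈{4}] only 4 remains possible at r6c5 ⇒ r6c5=4.
Step 6. [r3c4∈{7}] r3c4 is down to just 7. So r3c4=7.
Step 7. [r2c4∈{4}] r2c4 is down to just 4, so r2c4=4.
Step 8. [r3c7∈{2,5,6,8}] 5 has one home in row 3: r3c7, so r3c7=5.
Step 9. [r7c5∈{6}] r7c5's peers cover all but 6, so r7c5=6.
Step 10. [r6c1∈{5,7,8,9}] in row 6, 7 fits only at r6c1 ⇒ r6c1=7.
Step 11. [r6c3∈{5,6,8}] row 6 places 5 nowhere but r6c3, so r6c3=5.
Step 12. [r4c3∈{1,3,6,8}] r4c3 is the only open cell in col 3 admitting 6. So r4c3=6.
Step 13. [r8c1∈{2,3,5}] across row 8, 5 lands solely at r8c1, so r8c1=5.
Step 14. [r8c3∈{1,2,3}] 2 has one home in row 8: r8c3 ⇒ r8c3=2.
Step 15. [r2c3∈{8}] r2c3's peers cover all but 8, so r2c3=8.
Step 16. [r5c3∈{1,3}] 3 has one home in col 3: r5c3 ⇒ r5c3=3.
Step 17. [r4c1∈{8}] r4c1's peers cover all but 8 ⇒ r4c1=8.
Step 18. [r9c9∈{7,8}] in row 9, 8 fits only at r9c9. So r9c9=8.
Step 19. [r6c2∈{9}] r6c2 has the single candidate 9 ⇒ r6c2=9.
Step 20. [r7c8∈{1,4,7}] 7 has one home in box 9: r7c8. So r7c8=7.
Step 21. [r6c9∈{6}] r6c9 has the single candidate 6 ⇒ r6c9=6.
Step 22. [r8c9∈{4}] only 4 remains possible at r8c9 ⇒ r8c9=4.
Step 23. [r5c8∈{1,9}] across row 5, 9 lands solely at r5c8. So r5c8=9.
Step 24. [r1c5∈{2}] only 2 remains possible at r1c5. So r1c5=2.
Step 25. [r4c9∈{3}] nothing but 3 survives at r4c9. So r4c9=3.
Step 26. [r1c9∈{9}] only 9 remains possible at r1c9 ⇒ r1c9=9.
Step 27. [r1c6∈{8}] r1c6 is down to just 8 ⇒ r1c6=8.
Step 28. [r3c8∈{2,6,8}] across row 3, 8 lands solely at r3c8 ⇒ r3c8=8.
Step 29. [r1c7∈{4}] nothing but 4 survives at r1c7, so r1c7=4.
Step 30. [r6c8∈{2}] r6c8 is down to just 2, so r6c8=2.
Step 31. [r2c8∈{6}] r2c8's peers cover all but 6, so r2c8=6.
Step 32. [r4c7∈{1}] only 1 remains possible at r4c7. So r4c7=1.
Step 33. [r7c2∈{1,8}] 8 has one home in row 7: r7c2 ⇒ r7c2=8.
Step 34. [r9c6∈{3,7}] across row 9, 7 lands solely at r9c6. So r9c6=7.
Step 35. [r2c9∈{7}] r2c9 is down to just 7 ⇒ r2c9=7.
Step 36. [r8c6∈{3}] r8c6 is down to just 3. So r8c6=3.
Step 37. [r7c3∈{1}] only 1 remains possible at r7c3. So r7c3=1.
Step 38. [r8c7∈{6}] only 6 remains possible at r8c7. So r8c7=6.
Step 39. [r4c6∈{5}] only 5 remains possible at r4c6, so r4c6=5.
Step 40. [r3c6∈{6}] only 6 remains possible at r3c6, so r3c6=6.
Step 41. [r2c7∈{2}] r2c7's peers cover all but 2. So r2c7=2.
Step 42. [r9c1∈{3}] r9c1's peers cover all but 3 ⇒ r9c1=3.
Step 43. [r1c8∈{3}] r1c8 is down to just 3 ⇒ r1c8=3.
Step 44. [r3c1∈{2}] r3c1 is down to just 2. So r3c1=2.
Step 45. [r2c6∈{9}] r2c6 has the single candidate 9, so r2c6=9.
Step 46. [r4c8∈{4}] r4c8 is down to just 4 ⇒ r4c8=4.
Step 47. [r1c4∈{1}] nothing but 1 survives at r1c4 ⇒ r1c4=1.
Step 48. [r5c2∈{1}] r5c2 is down to just 1, so r5c2=1.
Step 49. [r6c7∈{8}] r6c7's peers cover all but 8 ⇒ r6c7=8.
Step 50. [r8c8∈{1}] r8c8's peers cover all but 1. So r8c8=1.
Step 51. [r7c1∈{9}] nothing but 9 survives at r7c1 ⇒ r7c1=9.
Step 52. [r7c6∈{4}] nothing but 4 survives at r7c6 ⇒ r7c6=4.

Answer: 6 5 7 1 2 8 4 3 9 / 1 3 8 4 5 9 2 6 7 / 2 4 9 7 3 6 5 8 1 / 8 2 6 9 7 5 1 4 3 / 4 1 3 6 8 2 7 9 5 / 7 9 5 3 4 1 8 2 6 / 9 8 1 5 6 4 3 7 2 / 5 7 2 8 9 3 6 1 4 / 3 6 4 2 1 7 9 5 8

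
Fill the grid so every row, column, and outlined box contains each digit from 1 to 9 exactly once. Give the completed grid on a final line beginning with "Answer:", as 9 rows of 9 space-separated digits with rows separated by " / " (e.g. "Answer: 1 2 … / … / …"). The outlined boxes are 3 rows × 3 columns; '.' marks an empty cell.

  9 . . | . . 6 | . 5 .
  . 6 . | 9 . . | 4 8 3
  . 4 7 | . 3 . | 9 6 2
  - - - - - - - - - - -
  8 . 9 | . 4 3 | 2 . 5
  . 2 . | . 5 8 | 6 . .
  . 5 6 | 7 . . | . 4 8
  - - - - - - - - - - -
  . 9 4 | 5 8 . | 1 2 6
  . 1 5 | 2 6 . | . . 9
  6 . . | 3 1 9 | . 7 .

Step 1. [r5c4∈{1}] r5c4 has the single candidate 1. So r5c4=1.
Step 2. [r2c1∈{1,2,5}] r2c1 is the only open cell in col 1 admitting 2 ⇒ r2c1=2.
Step 3. [r5c3∈{3}] r5c3 has the single candidate 3 ⇒ r5c3=3.
Step 4. [r2c6∈{1,5,7}] in row 2, 5 fits only at r2c6. So r2c6=5.
Step 5. [r9c2∈{8}] nothing but 8 survives at r9c2, so r9c2=8.
Step 6. [r5c9∈{7}] r5c9 is down to just 7, so r5c9=7.
Step 7. [r8c8∈{3}] r8c8's peers cover all but 3. So r8c8=3.
Step 8. [r1c3∈{1,8}] across col 3, 8 lands solely at r1c3, so r1c3=8.
Step 9. [r8c1∈{7}] nothing but 7 survives at r8c1. So r8c1=7.
Step 10. [r1c5∈{2,7}] row 1 places 2 nowhere but r1c5. So r1c5=2.
Step 11. [r2c3∈{1}] r2c3's peers cover all but 1 ⇒ r2c3=1.
Step 12. [r1c9∈{1}] r1c9 is down to just 1. So r1c9=1.
Step 13. [r9c7∈{5}] r9c7 is down to just 5 ⇒ r9c7=5.
Step 14. [r5c1∈{4}] r5c1 is down to just 4, so r5c1=4.
Step 15. [r6c7∈{3}] r6c7 is down to just 3. So r6c7=3.
Step 16. [r1c2∈{3}] r1c2 has the single candidate 3, so r1c2=3.
Step 17. [r8c6∈{4}] r8c6 is down to just 4 ⇒ r8c6=4.
Step 18. [r9c9∈{4}] r9c9 is down to just 4. So r9c9=4.
Step 19. [r4c2∈{7}] r4c2's peers cover all but 7 ⇒ r4c2=7.
Step 20. [r6c5∈{9}] r6c5 has the single candidate 9, so r6c5=9.
Step 21. [r3c6∈{1}] r3c6 is down to just 1 ⇒ r3c6=1.
Step 22. [r7c6∈{7}] r7c6's peers cover all but 7. So r7c6=7.
Step 23. [r6c6∈{2}] nothing but 2 survives at r6c6 ⇒ r6c6=2.
Step 24. [r5c8∈{9}] r5c8 is down to just 9, so r5c8=9.
Step 25. [r2c5∈{7}] only 7 remains possible at r2c5, so r2c5=7.
Step 26. [r3c4∈{8}] nothing but 8 survives at r3c4. So r3c4=8.
Step 27. [r3c1∈{5}] r3c1 has the single candidate 5 ⇒ r3c1=5.
Step 28. [r6c1∈{1}] nothing but 1 survives at r6c1 ⇒ r6c1=1.
Step 29. [r1c7∈{7}] only 7 remains possible at r1c7 ⇒ r1c7=7.
Step 30. [r8c7∈{8}] r8c7 is down to just 8. So r8c7=8.
Step 31. [r1c4∈{4}] nothing but 4 survives at r1c4, so r1c4=4.
Step 32. [r7c1∈{3}] only 3 remains possible at r7c1 ⇒ r7c1=3.
Step 33. [r4c8∈{1}] r4c8 is down to just 1, so r4c8=1.
Step 34. [r9c3∈{2}] r9c3 is down to just 2, so r9c3=2.
Step 35. [r4c4∈{6}] only 6 remains possible at r4c4. So r4c4=6.

Answer: 9 3 8 4 2 6 7 5 1 / 2 6 1 9 7 5 4 8 3 / 5 4 7 8 3 1 9 6 2 / 8 7 9 6 4 3 2 1 5 / 4 2 3 1 5 8 6 9 7 / 1 5 6 7 9 2 3 4 8 / 3 9 4 5 8 7 1 2 6 / 7 1 5 2 6 4 8 3 9 / 6 8 2 3 1 9 5 7 4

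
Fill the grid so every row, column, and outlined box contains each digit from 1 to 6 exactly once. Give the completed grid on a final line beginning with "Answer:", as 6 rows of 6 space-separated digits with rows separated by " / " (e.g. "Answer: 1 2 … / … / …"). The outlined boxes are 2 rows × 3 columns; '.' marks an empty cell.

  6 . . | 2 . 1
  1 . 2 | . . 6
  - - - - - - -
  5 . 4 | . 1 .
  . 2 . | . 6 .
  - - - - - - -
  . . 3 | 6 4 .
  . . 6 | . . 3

Step 1. [r1c2∈{3,4,5}] in row 1, 4 fits only at r1c2. So r1c2=4.
Step 2. [r2c2∈{3,5}] r2c2 is the only open cell in box 1 admitting 3. So r2c2=3.
Step 3. [r6c5∈{2,5}] across col 5, 2 lands solely at r6c5. So r6c5=2.
Step 4. [r5c6∈{5}] r5c6's peers cover all but 5, so r5c6=5.
Step 5. [r4c4∈{3,4,5}] in row 4, 5 fits only at r4c4 ⇒ r4c4=5.
Step 6. [r6c4∈{1}] r6c4's peers cover all but 1, so r6c4=1.
Step 7. [r1c5∈{3,5}] row 1 places 3 nowhere but r1c5, so r1c5=3.
Step 8. [r6c2∈{5}] r6c2 has the single candidate 5. So r6c2=5.
Step 9. [r1c3∈{5}] r1c3 is down to just 5, so r1c3=5.
Step 10. [r4c1∈{3}] r4c1 is down to just 3. So r4c1=3.
Step 11. [r3c6∈{2}] only 2 remains possible at r3c6, so r3c6=2.
Step 12. [r4c6∈{4}] r4c6's peers cover all but 4. So r4c6=4.
Step 13. [r3c2∈{6}] r3c2 is down to just 6, so r3c2=6.
Step 14. [r3c4∈{3}] r3c4 has the single candidate 3. So r3c4=3.
Step 15. [r5c1∈{2}] nothing but 2 survives at r5c1, so r5c1=2.
Step 16. [r4c3∈{1}] r4c3 has the single candidate 1 ⇒ r4c3=1.
Step 17. [r2c5∈{5}] r2c5 is down to just 5. So r2c5=5.
Step 18. [r6c1∈{4}] nothing but 4 survives at r6c1, so r6c1=4.
Step 19. [r2c4∈{4}] nothing but 4 survives at r2c4, so r2c4=4.
Step 20. [r5c2∈{1}] nothing but 1 survives at r5c2. So r5c2=1.

Answer: 6 4 5 2 3 1 / 1 3 2 4 5 6 / 5 6 4 3 1 2 / 3 2 1 5 6 4 / 2 1 3 6 4 5 / 4 5 6 1 2 3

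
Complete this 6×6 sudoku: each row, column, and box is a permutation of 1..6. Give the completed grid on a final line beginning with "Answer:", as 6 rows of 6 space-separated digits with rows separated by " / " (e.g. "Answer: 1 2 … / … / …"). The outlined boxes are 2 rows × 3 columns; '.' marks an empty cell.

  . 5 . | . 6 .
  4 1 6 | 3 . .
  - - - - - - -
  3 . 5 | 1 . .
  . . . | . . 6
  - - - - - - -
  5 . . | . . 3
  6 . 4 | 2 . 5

Step 1. [r2c6∈{2}] r2c6 has the single candidate 2. So r2c6=2.
Step 2. [r3c6∈{4}] r3c6 has the single candidate 4. So r3c6=4.
Step 3. [r5c3∈{1,2}] across box 5, 1 lands solely at r5c3. So r5c3=1.
Step 4. [r4c3∈{2}] r4c3 is down to just 2 ⇒ r4c3=2.
Step 5. [r4c5∈{3,5}] 3 has one home in row 4: r4c5, so r4c5=3.
Step 6. [r5c4∈{4,6}] r5c4 is the only open cell in row 5 admitting 6. So r5c4=6.
Step 7. [r1c1∈{2}] only 2 remains possible at r1c1. So r1c1=2.
Step 8. [r5c2∈{2}] only 2 remains possible at r5c2, so r5c2=2.
Step 9. [r6c5∈{1}] only 1 remains possible at r6c5 ⇒ r6c5=1.
Step 10. [r1c4∈{4}] r1c4 is down to just 4 ⇒ r1c4=4.
Step 11. [r2c5∈{5}] r2c5 has the single candidate 5. So r2c5=5.
Step 12. [r1c6∈{1}] only 1 remains possible at r1c6 ⇒ r1c6=1.
Step 13. [r3c5∈{2}] r3c5 has the single candidate 2, so r3c5=2.
Step 14. [r4c2∈{4}] r4c2 is down to just 4, so r4c2=4.
Step 15. [r4c4∈{5}] r4c4 is down to just 5, so r4c4=5.
Step 16. [r5c5∈{4}] r5c5's peers cover all but 4, so r5c5=4.
Step 17. [r1c3∈{3}] r1c3 has the single candidate 3, so r1c3=3.
Step 18. [r6c2∈{3}] nothing but 3 survives at r6c2, so r6c2=3.
Step 19. [r4c1∈{1}] r4c1 has the single candidate 1, so r4c1=1.
Step 20. [r3c2∈{6}] r3c2 is down to just 6, so r3c2=6.

Answer: 2 5 3 4 6 1 / 4 1 6 3 5 2 / 3 6 5 1 2 4 / 1 4 2 5 3 6 / 5 2 1 6 4 3 / 6 3 4 2 1 5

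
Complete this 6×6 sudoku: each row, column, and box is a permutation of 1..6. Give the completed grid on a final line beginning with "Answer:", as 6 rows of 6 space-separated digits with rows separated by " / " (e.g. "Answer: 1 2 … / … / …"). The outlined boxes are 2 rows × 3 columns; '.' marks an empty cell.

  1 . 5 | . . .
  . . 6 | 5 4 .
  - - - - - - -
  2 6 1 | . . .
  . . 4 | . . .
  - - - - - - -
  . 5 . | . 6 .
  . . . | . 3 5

Step 1. [r4c2∈{3}] nothing but 3 survives at r4c2, so r4c2=3.
Step 2. [r1c5∈{2}] nothing but 2 survives at r1c5. So r1c5=2.
Step 3. [r4c5∈{1,5}] r4c5 is the only open cell in col 5 admitting 1 ⇒ r4c5=1.
Step 4. [r6c2∈{1,2,4}] in col 2, 1 fits only at r6c2 ⇒ r6c2=1.
Step 5. [r5c4∈{1,2,4}] in col 4, 1 fits only at r5c4 ⇒ r5c4=1.
Step 6. [r6c3∈{2}] r6c3 is down to just 2, so r6c3=2.
Step 7. [r6c4∈{4}] r6c4 is down to just 4. So r6c4=4.
Step 8. [r2c1∈{3}] r2c1's peers cover all but 3. So r2c1=3.
Step 9. [r3c4∈{3}] r3c4 has the single candidate 3, so r3c4=3.
Step 10. [r4c4∈{2,6}] across col 4, 2 lands solely at r4c4, so r4c4=2.
Step 11. [r1c4∈{6}] r1c4 has the single candidate 6 ⇒ r1c4=6.
Step 12. [r1c6∈{3}] only 3 remains possible at r1c6. So r1c6=3.
Step 13. [r5c6∈{2}] r5c6 has the single candidate 2. So r5c6=2.
Step 14. [r4c6∈{6}] r4c6 is down to just 6 ⇒ r4c6=6.
Step 15. [r2c2∈{2}] r2c2 is down to just 2 ⇒ r2c2=2.
Step 16. [r2c6∈{1}] r2c6 is down to just 1. So r2c6=1.
Step 17. [r6c1∈{6}] r6c1 is down to just 6. So r6c1=6.
Step 18. [r3c6∈{4}] r3c6's peers cover all but 4 ⇒ r3c6=4.
Step 19. [r5c1∈{4}] r5c1 has the single candidate 4, so r5c1=4.
Step 20. [r3c5∈{5}] only 5 remains possible at r3c5 ⇒ r3c5=5.
Step 21. [r1c2∈{4}] r1c2 is down to just 4, so r1c2=4.
Step 22. [r4c1∈{5}] r4c1's peers cover all but 5 ⇒ r4c1=5.
Step 23. [r5c3∈{3}] only 3 remains possible at r5c3 ⇒ r5c3=3.

Answer: 1 4 5 6 2 3 / 3 2 6 5 4 1 / 2 6 1 3 5 4 / 5 3 4 2 1 6 / 4 5 3 1 6 2 / 6 1 2 4 3 5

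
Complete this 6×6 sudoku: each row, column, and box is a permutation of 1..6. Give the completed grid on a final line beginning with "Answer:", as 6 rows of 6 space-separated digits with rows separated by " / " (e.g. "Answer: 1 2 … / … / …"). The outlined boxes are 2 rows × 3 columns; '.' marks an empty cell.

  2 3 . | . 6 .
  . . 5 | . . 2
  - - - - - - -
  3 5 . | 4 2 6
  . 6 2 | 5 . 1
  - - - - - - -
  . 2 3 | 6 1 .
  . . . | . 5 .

Step 1. [r2c5∈{3,4}] 4 has one home in col 5: r2c5 ⇒ r2c5=4.
Step 2. [r6c2∈{1,4}] col 2 places 4 nowhere but r6c2. So r6c2=4.
Step 3. [r2c2∈{1}] only 1 remains possible at r2c2 ⇒ r2c2=1.
Step 4. [r6c3∈{1,6}] col 3 places 6 nowhere but r6c3 ⇒ r6c3=6.
Step 5. [r6c4∈{2,3}] r6c4 is the only open cell in row 6 admitting 2 ⇒ r6c4=2.
Step 6. [r5c6∈{4}] r5c6 is down to just 4, so r5c6=4.
Step 7. [r5c1∈{5}] r5c1 has the single candidate 5. So r5c1=5.
Step 8. [r6c6∈{3}] nothing but 3 survives at r6c6 ⇒ r6c6=3.
Step 9. [r2c1∈{6}] only 6 remains possible at r2c1, so r2c1=6.
Step 10. [r2c4∈{3}] nothing but 3 survives at r2c4, so r2c4=3.
Step 11. [r1c3∈{4}] r1c3 is down to just 4 ⇒ r1c3=4.
Step 12. [r1c4∈{1}] nothing but 1 survives at r1c4 ⇒ r1c4=1.
Step 13. [r4c1∈{4}] nothing but 4 survives at r4c1. So r4c1=4.
Step 14. [r6c1∈{1}] nothing but 1 survives at r6c1. So r6c1=1.
Step 15. [r4c5∈{3}] r4c5's peers cover all but 3, so r4c5=3.
Step 16. [r3c3∈{1}] r3c3's peers cover all but 1, so r3c3=1.
Step 17. [r1c6∈{5}] r1c6's peers cover all but 5 ⇒ r1c6=5.

Answer: 2 3 4 1 6 5 / 6 1 5 3 4 2 / 3 5 1 4 2 6 / 4 6 2 5 3 1 / 5 2 3 6 1 4 / 1 4 6 2 5 3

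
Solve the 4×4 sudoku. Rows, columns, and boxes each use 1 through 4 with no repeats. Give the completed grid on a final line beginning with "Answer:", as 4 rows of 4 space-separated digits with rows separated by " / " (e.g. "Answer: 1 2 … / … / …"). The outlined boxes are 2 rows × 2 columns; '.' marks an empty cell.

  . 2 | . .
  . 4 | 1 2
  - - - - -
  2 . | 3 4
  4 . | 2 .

Step 1. [r4c4∈{1}] r4c4 has the single candidate 1 ⇒ r4c4=1.
Step 2. [r1c1∈{1,3}] in row 1, 1 fits only at r1c1. So r1c1=1.
Step 3. [r1c4∈{3}] r1c4 has the single candidate 3, so r1c4=3.
Step 4. [r2c1∈{3}] r2c1 is down to just 3 ⇒ r2c1=3.
Step 5. [r4c2∈{3}] r4c2 has the single candidate 3, so r4c2=3.
Step 6. [r3c2∈{1}] only 1 remains possible at r3c2. So r3c2=1.
Step 7. [r1c3∈{4}] only 4 remains possible at r1c3, so r1c3=4.

Answer: 1 2 4 3 / 3 4 1 2 / 2 1 3 4 / 4 3 2 1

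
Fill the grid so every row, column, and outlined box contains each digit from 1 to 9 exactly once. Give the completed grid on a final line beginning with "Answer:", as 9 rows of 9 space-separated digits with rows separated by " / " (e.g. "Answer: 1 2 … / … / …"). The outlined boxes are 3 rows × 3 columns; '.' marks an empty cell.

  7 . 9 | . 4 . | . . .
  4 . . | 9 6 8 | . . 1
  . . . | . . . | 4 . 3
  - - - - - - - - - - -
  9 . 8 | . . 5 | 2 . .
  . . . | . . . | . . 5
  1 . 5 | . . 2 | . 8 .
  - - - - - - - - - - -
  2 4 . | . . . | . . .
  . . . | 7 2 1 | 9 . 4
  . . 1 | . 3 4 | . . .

Step 1. [r5c3∈{2,3,4,6,7}] r5c3 is the only open cell in col 3 admitting 4. So r5c3=4.
Step 2. [r5c2∈{2,3,6,7}] across row 5, 2 lands solely at r5c2, so r5c2=2.
Step 3. [r7c3∈{3,6,7}] r7c3 is the only open cell in col 3 admitting 7 ⇒ r7c3=7.
Step 4. [r4c8∈{1,3,4,6,7}] across col 8, 4 lands solely at r4c8 ⇒ r4c8=4.
Step 5. [r3c8∈{2,5,6,7,9}] 9 has one home in row 3: r3c8. So r3c8=9.
Step 6. [r6c9∈{6,7,9}] across col 9, 9 lands solely at r6c9, so r6c9=9.
Step 7. [r6c5∈{7}] r6c5 has the single candidate 7 ⇒ r6c5=7.
Step 8. [r4c5∈{1}] r4c5 is down to just 1. So r4c5=1.
Step 9. [r3c5∈{5}] only 5 remains possible at r3c5. So r3c5=5.
Step 10. [r9c2∈{5,6,8,9}] 9 has one home in row 9: r9c2 ⇒ r9c2=9.
Step 11. [r1c6∈{3}] only 3 remains possible at r1c6, so r1c6=3.
Step 12. [r4c2∈{3,6,7}] across col 2, 7 lands solely at r4c2. So r4c2=7.
Step 13. [r4c9∈{6}] nothing but 6 survives at r4c9. So r4c9=6.
Step 14. [r7c9∈{8}] r7c9's peers cover all but 8 ⇒ r7c9=8.
Step 15. [r6c7∈{3}] r6c7 is down to just 3 ⇒ r6c7=3.
Step 16. [r6c2∈{6}] nothing but 6 survives at r6c2 ⇒ r6c2=6.
Step 17. [r1c9∈{2}] r1c9 is down to just 2 ⇒ r1c9=2.
Step 18. [r9c4∈{5,6,8}] r9c4 is the only open cell in box 8 admitting 8 ⇒ r9c4=8.
Step 19. [r7c8∈{1,3,5,6}] r7c8 is the only open cell in row 7 admitting 3, so r7c8=3.
Step 20. [r1c7∈{5,6,8}] in col 7, 8 fits only at r1c7. So r1c7=8.
Step 21. [r1c8∈{5,6}] 6 has one home in row 1: r1c8, so r1c8=6.
Step 22. [r8c8∈{5}] nothing but 5 survives at r8c8, so r8c8=5.
Step 23. [r2c8∈{7}] r2c8 is down to just 7 ⇒ r2c8=7.
Step 24. [r5c7∈{1,7}] row 5 places 7 nowhere but r5c7 ⇒ r5c7=7.
Step 25. [r7c5∈{9}] r7c5 is down to just 9. So r7c5=9.
Step 26. [r7c6∈{6}] only 6 remains possible at r7c6, so r7c6=6.
Step 27. [r1c2∈{1,5}] across row 1, 5 lands solely at r1c2, so r1c2=5.
Step 28. [r2c3∈{2,3}] row 2 places 2 nowhere but r2c3 ⇒ r2c3=2.
Step 29. [r8c3∈{3,6}] across col 3, 3 lands solely at r8c3, so r8c3=3.
Step 30. [r8c1∈{6,8}] row 8 places 6 nowhere but r8c1 ⇒ r8c1=6.
Step 31. [r3c2∈{1,8}] in col 2, 1 fits only at r3c2. So r3c2=1.
Step 32. [r5c1∈{3}] nothing but 3 survives at r5c1, so r5c1=3.
Step 33. [r3c1∈{8}] nothing but 8 survives at r3c1. So r3c1=8.
Step 34. [r9c9∈{7}] nothing but 7 survives at r9c9 ⇒ r9c9=7.
Step 35. [r5c5∈{8}] r5c5 has the single candidate 8, so r5c5=8.
Step 36. [r5c4∈{6}] r5c4 is down to just 6 ⇒ r5c4=6.
Step 37. [r7c4∈{5}] r7c4 is down to just 5 ⇒ r7c4=5.
Step 38. [r2c7∈{5}] nothing but 5 survives at r2c7, so r2c7=5.
Step 39. [r5c8∈{1}] r5c8 is down to just 1, so r5c8=1.
Step 40. [r8c2∈{8}] r8c2 is down to just 8 ⇒ r8c2=8.
Step 41. [r3c6∈{7}] r3c6 has the single candidate 7. So r3c6=7.
Step 42. [r2c2∈{3}] r2c2 is down to just 3, so r2c2=3.
Step 43. [r3c4∈{2}] r3c4 is down to just 2. So r3c4=2.
Step 44. [r6c4∈{4}] only 4 remains possible at r6c4 ⇒ r6c4=4.
Step 45. [r3c3∈{6}] r3c3 has the single candidate 6. So r3c3=6.
Step 46. [r9c7∈{6}] only 6 remains possible at r9c7. So r9c7=6.
Step 47. [r7c7∈{1}] nothing but 1 survives at r7c7. So r7c7=1.
Step 48. [r4c4∈{3}] r4c4 is down to just 3. So r4c4=3.
Step 49. [r1c4∈{1}] only 1 remains possible at r1c4 ⇒ r1c4=1.
Step 50. [r5c6∈{9}] nothing but 9 survives at r5c6, so r5c6=9.
Step 51. [r9c8∈{2}] nothing but 2 survives at r9c8 ⇒ r9c8=2.
Step 52. [r9c1∈{5}] r9c1's peers cover all but 5 ⇒ r9c1=5.

Answer: 7 5 9 1 4 3 8 6 2 / 4 3 2 9 6 8 5 7 1 / 8 1 6 2 5 7 4 9 3 / 9 7 8 3 1 5 2 4 6 / 3 2 4 6 8 9 7 1 5 / 1 6 5 4 7 2 3 8 9 / 2 4 7 5 9 6 1 3 8 / 6 8 3 7 2 1 9 5 4 / 5 9 1 8 3 4 6 2 7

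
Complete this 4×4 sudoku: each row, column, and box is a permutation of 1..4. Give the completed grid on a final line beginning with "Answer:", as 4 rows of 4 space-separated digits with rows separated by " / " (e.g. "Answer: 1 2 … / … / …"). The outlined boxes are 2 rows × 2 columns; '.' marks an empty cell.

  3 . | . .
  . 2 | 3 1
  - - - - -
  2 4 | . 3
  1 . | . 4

Step 1. [r4c3∈{2}] r4c3 has the single candidate 2, so r4c3=2.
Step 2. [r3c3∈{1}] only 1 remains possible at r3c3. So r3c3=1.
Step 3. [r2c1∈{4}] only 4 remains possible at r2c1. So r2c1=4.
Step 4. [r1c3∈{4}] r1c3's peers cover all but 4 ⇒ r1c3=4.
Step 5. [r4c2∈{3}] nothing but 3 survives at r4c2. So r4c2=3.
Step 6. [r1c4∈{2}] nothing but 2 survives at r1c4, so r1c4=2.
Step 7. [r1c2∈{1}] nothing but 1 survives at r1c2 ⇒ r1c2=1.

Answer: 3 1 4 2 / 4 2 3 1 / 2 4 1 3 / 1 3 2 4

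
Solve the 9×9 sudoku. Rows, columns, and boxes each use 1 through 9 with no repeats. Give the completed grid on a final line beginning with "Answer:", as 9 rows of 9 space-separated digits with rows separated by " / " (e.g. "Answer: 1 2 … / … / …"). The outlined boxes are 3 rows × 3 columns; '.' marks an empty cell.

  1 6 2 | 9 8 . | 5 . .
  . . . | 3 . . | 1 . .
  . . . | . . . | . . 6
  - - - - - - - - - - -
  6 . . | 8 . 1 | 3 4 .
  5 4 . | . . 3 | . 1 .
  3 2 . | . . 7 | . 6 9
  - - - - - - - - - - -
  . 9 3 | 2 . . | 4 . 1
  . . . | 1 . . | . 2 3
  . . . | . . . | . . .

Step 1. [r1c6∈{4}] r1c6's peers cover all but 4, so r1c6=4.
Step 2. [r1c9∈{7}] r1c9 is down to just 7. So r1c9=7.
Step 3. [r4c2∈{7}] nothing but 7 survives at r4c2 ⇒ r4c2=7.
Step 4. [r6c7∈{8}] r6c7's peers cover all but 8, so r6c7=8.
Step 5. [r9c5∈{3,4,5,6,7,9}] 3 has one home in row 9: r9c5, so r9c5=3.
Step 6. [r5c3∈{8,9}] in row 5, 8 fits only at r5c3, so r5c3=8.
Step 7. [r5c9∈{2}] r5c9 is down to just 2. So r5c9=2.
Step 8. [r4c5∈{2,5,9}] across row 4, 2 lands solely at r4c5. So r4c5=2.
Step 9. [r9c1∈{2,4,7,8}] in row 9, 2 fits only at r9c1, so r9c1=2.
Step 10. [r3c2∈{3,5,8}] in col 2, 3 fits only at r3c2 ⇒ r3c2=3.
Step 11. [r9c2∈{1,5,8}] in col 2, 1 fits only at r9c2 ⇒ r9c2=1.
Step 12. [r2c6∈{2,5,6}] in row 2, 2 fits only at r2c6, so r2c6=2.
Step 13. [r3c6∈{5}] nothing but 5 survives at r3c6. So r3c6=5.
Step 14. [r3c4∈{7}] r3c4 is down to just 7. So r3c4=7.
Step 15. [r2c9∈{4,8}] in col 9, 4 fits only at r2c9, so r2c9=4.
Step 16. [r9c9∈{5,8}] 8 has one home in col 9: r9c9, so r9c9=8.
Step 17. [r2c5∈{6}] nothing but 6 survives at r2c5 ⇒ r2c5=6.
Step 18. [r7c6∈{6,8}] row 7 places 6 nowhere but r7c6, so r7c6=6.
Step 19. [r7c1∈{7,8}] row 7 places 8 nowhere but r7c1 ⇒ r7c1=8.
Step 20. [r9c6∈{9}] nothing but 9 survives at r9c6, so r9c6=9.
Step 21. [r8c2∈{5}] r8c2 is down to just 5 ⇒ r8c2=5.
Step 22. [r8c7∈{6,7,9}] r8c7 is the only open cell in row 8 admitting 9 ⇒ r8c7=9.
Step 23. [r8c3∈{4,6,7}] row 8 places 6 nowhere but r8c3. So r8c3=6.
Step 24. [r4c3∈{9}] r4c3 is down to just 9. So r4c3=9.
Step 25. [r3c3∈{4}] only 4 remains possible at r3c3, so r3c3=4.
Step 26. [r9c3∈{7}] r9c3 is down to just 7. So r9c3=7.
Step 27. [r9c4∈{4,5}] across row 9, 4 lands solely at r9c4 ⇒ r9c4=4.
Step 28. [r7c5∈{5,7}] 5 has one home in box 8: r7c5. So r7c5=5.
Step 29. [r3c8∈{8,9}] row 3 places 8 nowhere but r3c8. So r3c8=8.
Step 30. [r2c8∈{9}] r2c8's peers cover all but 9 ⇒ r2c8=9.
Step 31. [r5c7∈{7}] nothing but 7 survives at r5c7. So r5c7=7.
Step 32. [r7c8∈{7}] r7c8's peers cover all but 7, so r7c8=7.
Step 33. [r6c4∈{5}] r6c4's peers cover all but 5 ⇒ r6c4=5.
Step 34. [r8c5∈{7}] r8c5's peers cover all but 7, so r8c5=7.
Step 35. [r5c5∈{9}] r5c5 is down to just 9 ⇒ r5c5=9.
Step 36. [r3c7∈{2}] r3c7 has the single candidate 2. So r3c7=2.
Step 37. [r6c3∈{1}] nothing but 1 survives at r6c3, so r6c3=1.
Step 38. [r8c1∈{4}] nothing but 4 survives at r8c1 ⇒ r8c1=4.
Step 39. [r6c5∈{4}] r6c5's peers cover all but 4. So r6c5=4.
Step 40. [r1c8∈{3}] r1c8's peers cover all but 3, so r1c8=3.
Step 41. [r2c2∈{8}] nothing but 8 survives at r2c2 ⇒ r2c2=8.
Step 42. [r2c1∈{7}] nothing but 7 survives at r2c1 ⇒ r2c1=7.
Step 43. [r2c3∈{5}] nothing but 5 survives at r2c3. So r2c3=5.
Step 44. [r5c4∈{6}] only 6 remains possible at r5c4. So r5c4=6.
Step 45. [r9c8∈{5}] only 5 remains possible at r9c8, so r9c8=5.
Step 46. [r3c5∈{1}] only 1 remains possible at r3c5 ⇒ r3c5=1.
Step 47. [r8c6∈{8}] r8c6 has the single candidate 8, so r8c6=8.
Step 48. [r9c7∈{6}] r9c7's peers cover all but 6 ⇒ r9c7=6.
Step 49. [r4c9∈{5}] r4c9 has the single candidate 5, so r4c9=5.
Step 50. [r3c1∈{9}] r3c1 has the single candidate 9, so r3c1=9.

Answer: 1 6 2 9 8 4 5 3 7 / 7 8 5 3 6 2 1 9 4 / 9 3 4 7 1 5 2 8 6 / 6 7 9 8 2 1 3 4 5 / 5 4 8 6 9 3 7 1 2 / 3 2 1 5 4 7 8 6 9 / 8 9 3 2 5 6 4 7 1 / 4 5 6 1 7 8 9 2 3 / 2 1 7 4 3 9 6 5 8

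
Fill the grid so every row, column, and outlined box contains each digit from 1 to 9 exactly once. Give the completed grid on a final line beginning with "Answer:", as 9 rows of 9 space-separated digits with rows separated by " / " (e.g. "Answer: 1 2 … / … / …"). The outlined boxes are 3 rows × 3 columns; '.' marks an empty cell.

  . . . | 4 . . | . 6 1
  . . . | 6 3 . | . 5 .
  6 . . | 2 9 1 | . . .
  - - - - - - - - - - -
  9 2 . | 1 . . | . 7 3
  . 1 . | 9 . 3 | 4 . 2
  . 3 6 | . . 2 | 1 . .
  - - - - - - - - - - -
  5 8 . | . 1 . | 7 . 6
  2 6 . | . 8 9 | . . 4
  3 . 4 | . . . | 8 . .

Step 1. [r6c4∈{5,7,8}] across col 4, 8 lands solely at r6c4. So r6c4=8.
Step 2. [r4c3∈{5,8}] in row 4, 8 fits only at r4c3 ⇒ r4c3=8.
Step 3. [r5c1∈{7}] only 7 remains possible at r5c1. So r5c1=7.
Step 4. [r5c5∈{5,6}] in row 5, 6 fits only at r5c5, so r5c5=6.
Step 5. [r3c7∈{3}] r3c7 is down to just 3. So r3c7=3.
Step 6. [r6c5∈{4,5,7}] across row 6, 7 lands solely at r6c5. So r6c5=7.
Step 7. [r1c5∈{5}] only 5 remains possible at r1c5, so r1c5=5.
Step 8. [r7c3∈{9}] r7c3's peers cover all but 9. So r7c3=9.
Step 9. [r9c2∈{7}] r9c2 has the single candidate 7 ⇒ r9c2=7.
Step 10. [r2c1∈{1,4,8}] in col 1, 1 fits only at r2c1, so r2c1=1.
Step 11. [r9c8∈{1,2,9}] r9c8 is the only open cell in row 9 admitting 1 ⇒ r9c8=1.
Step 12. [r6c9∈{5,9}] in row 6, 5 fits only at r6c9. So r6c9=5.
Step 13. [r3c8∈{4,8}] r3c8 is the only open cell in col 8 admitting 4. So r3c8=4.
Step 14. [r7c4∈{3}] r7c4's peers cover all but 3. So r7c4=3.
Step 15. [r4c6∈{4,5}] in row 4, 5 fits only at r4c6, so r4c6=5.
Step 16. [r3c9∈{7,8}] 8 has one home in row 3: r3c9 ⇒ r3c9=8.
Step 17. [r2c9∈{7,9}] 7 has one home in col 9: r2c9. So r2c9=7.
Step 18. [r1c3∈{2,3,7}] row 1 places 3 nowhere but r1c3, so r1c3=3.
Step 19. [r1c7∈{2,9}] across row 1, 2 lands solely at r1c7. So r1c7=2.
Step 20. [r8c4∈{5,7}] in row 8, 7 fits only at r8c4, so r8c4=7.
Step 21. [r1c2∈{9}] r1c2 has the single candidate 9 ⇒ r1c2=9.
Step 22. [r2c6∈{8}] nothing but 8 survives at r2c6 ⇒ r2c6=8.
Step 23. [r3c2∈{5}] r3c2 is down to just 5 ⇒ r3c2=5.
Step 24. [r5c3∈{5}] only 5 remains possible at r5c3 ⇒ r5c3=5.
Step 25. [r7c8∈{2}] r7c8 is down to just 2, so r7c8=2.
Step 26. [r9c5∈{2}] nothing but 2 survives at r9c5, so r9c5=2.
Step 27. [r2c7∈{9}] r2c7 is down to just 9, so r2c7=9.
Step 28. [r7c6∈{4}] r7c6 has the single candidate 4, so r7c6=4.
Step 29. [r8c3∈{1}] r8c3 has the single candidate 1 ⇒ r8c3=1.
Step 30. [r5c8∈{8}] r5c8 has the single candidate 8 ⇒ r5c8=8.
Step 31. [r1c6∈{7}] only 7 remains possible at r1c6, so r1c6=7.
Step 32. [r8c7∈{5}] nothing but 5 survives at r8c7 ⇒ r8c7=5.
Step 33. [r9c9∈{9}] only 9 remains possible at r9c9, so r9c9=9.
Step 34. [r2c3∈{2}] only 2 remains possible at r2c3, so r2c3=2.
Step 35. [r9c4∈{5}] r9c4's peers cover all but 5, so r9c4=5.
Step 36. [r6c1∈{4}] r6c1 has the single candidate 4. So r6c1=4.
Step 37. [r8c8∈{3}] r8c8's peers cover all but 3, so r8c8=3.
Step 38. [r3c3∈{7}] only 7 remains possible at r3c3. So r3c3=7.
Step 39. [r9c6∈{6}] r9c6 is down to just 6 ⇒ r9c6=6.
Step 40. [r4c5∈{4}] r4c5's peers cover all but 4, so r4c5=4.
Step 41. [r4c7∈{6}] r4c7 has the single candidate 6, so r4c7=6.
Step 42. [r6c8∈{9}] r6c8's peers cover all but 9, so r6c8=9.
Step 43. [r1c1∈{8}] r1c1 is down to just 8, so r1c1=8.
Step 44. [r2c2∈{4}] r2c2 is down to just 4. So r2c2=4.

Answer: 8 9 3 4 5 7 2 6 1 / 1 4 2 6 3 8 9 5 7 / 6 5 7 2 9 1 3 4 8 / 9 2 8 1 4 5 6 7 3 / 7 1 5 9 6 3 4 8 2 / 4 3 6 8 7 2 1 9 5 / 5 8 9 3 1 4 7 2 6 / 2 6 1 7 8 9 5 3 4 / 3 7 4 5 2 6 8 1 9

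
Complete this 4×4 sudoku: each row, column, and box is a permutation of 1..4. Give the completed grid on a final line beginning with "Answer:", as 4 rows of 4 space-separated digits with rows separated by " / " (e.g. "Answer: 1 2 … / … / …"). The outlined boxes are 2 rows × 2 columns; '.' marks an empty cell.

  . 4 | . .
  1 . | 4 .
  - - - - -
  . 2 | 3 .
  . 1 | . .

Step 1. [r2c4∈{2,3}] r2c4 is the only open cell in row 2 admitting 2, so r2c4=2.
Step 2. [r4c4∈{4}] r4c4 is down to just 4. So r4c4=4.
Step 3. [r1c4∈{1,3}] col 4 places 3 nowhere but r1c4. So r1c4=3.
Step 4. [r4c3∈{2}] r4c3 has the single candidate 2, so r4c3=2.
Step 5. [r4c1∈{3}] r4c1's peers cover all but 3. So r4c1=3.
Step 6. [r3c1∈{4}] r3c1's peers cover all but 4. So r3c1=4.
Step 7. [r3c4∈{1}] only 1 remains possible at r3c4 ⇒ r3c4=1.
Step 8. [r2c2∈{3}] r2c2 is down to just 3. So r2c2=3.
Step 9. [r1c3∈{1}] r1c3 is down to just 1 ⇒ r1c3=1.
Step 10. [r1c1∈{2}] r1c1 has the single candidate 2, so r1c1=2.

Answer: 2 4 1 3 / 1 3 4 2 / 4 2 3 1 / 3 1 2 4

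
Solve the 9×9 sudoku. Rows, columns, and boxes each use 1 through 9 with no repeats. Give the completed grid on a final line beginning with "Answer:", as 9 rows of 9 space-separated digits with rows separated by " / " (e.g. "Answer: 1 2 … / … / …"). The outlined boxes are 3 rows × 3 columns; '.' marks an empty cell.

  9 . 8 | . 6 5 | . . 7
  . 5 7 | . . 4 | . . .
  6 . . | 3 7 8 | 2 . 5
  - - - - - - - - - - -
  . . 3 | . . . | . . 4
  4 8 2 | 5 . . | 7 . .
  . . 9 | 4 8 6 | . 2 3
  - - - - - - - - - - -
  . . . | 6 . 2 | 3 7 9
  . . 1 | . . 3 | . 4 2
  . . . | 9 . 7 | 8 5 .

Step 1. [r4c2∈{1,6,7}] 6 has one home in box 4: r4c2, so r4c2=6.
Step 2. [r2c5∈{1,2,9}] 9 has one home in box 2: r2c5 ⇒ r2c5=9.
Step 3. [r7c2∈{4}] r7c2's peers cover all but 4. So r7c2=4.
Step 4. [r4c7∈{1,5,9}] across col 7, 9 lands solely at r4c7 ⇒ r4c7=9.
Step 5. [r4c6∈{1}] only 1 remains possible at r4c6. So r4c6=1.
Step 6. [r3c2∈{1}] r3c2 is down to just 1, so r3c2=1.
Step 7. [r4c1∈{5,7}] in row 4, 5 fits only at r4c1. So r4c1=5.
Step 8. [r9c9∈{1,6}] across box 9, 1 lands solely at r9c9. So r9c9=1.
Step 9. [r5c8∈{1,6}] row 5 places 1 nowhere but r5c8 ⇒ r5c8=1.
Step 10. [r2c8∈{3,6,8}] r2c8 is the only open cell in col 8 admitting 6, so r2c8=6.
Step 11. [r2c1∈{2,3}] row 2 places 3 nowhere but r2c1, so r2c1=3.
Step 12. [r2c4∈{1,2}] across row 2, 2 lands solely at r2c4 ⇒ r2c4=2.
Step 13. [r6c2∈{7}] r6c2 has the single candidate 7, so r6c2=7.
Step 14. [r1c7∈{1,4}] in row 1, 4 fits only at r1c7, so r1c7=4.
Step 15. [r8c4∈{8}] nothing but 8 survives at r8c4. So r8c4=8.
Step 16. [r1c2∈{2}] nothing but 2 survives at r1c2, so r1c2=2.
Step 17. [r8c5∈{5}] r8c5's peers cover all but 5 ⇒ r8c5=5.
Step 18. [r4c5∈{2}] only 2 remains possible at r4c5 ⇒ r4c5=2.
Step 19. [r5c5∈{3}] nothing but 3 survives at r5c5 ⇒ r5c5=3.
Step 20. [r1c8∈{3}] r1c8's peers cover all but 3, so r1c8=3.
Step 21. [r9c2∈{3}] only 3 remains possible at r9c2 ⇒ r9c2=3.
Step 22. [r6c7∈{5}] r6c7 is down to just 5. So r6c7=5.
Step 23. [r7c3∈{5}] only 5 remains possible at r7c3. So r7c3=5.
Step 24. [r4c4∈{7}] only 7 remains possible at r4c4, so r4c4=7.
Step 25. [r4c8∈{8}] r4c8 has the single candidate 8. So r4c8=8.
Step 26. [r9c5∈{4}] nothing but 4 survives at r9c5, so r9c5=4.
Step 27. [r7c5∈{1}] r7c5's peers cover all but 1. So r7c5=1.
Step 28. [r6c1∈{1}] nothing but 1 survives at r6c1 ⇒ r6c1=1.
Step 29. [r8c1∈{7}] only 7 remains possible at r8c1 ⇒ r8c1=7.
Step 30. [r9c3∈{6}] only 6 remains possible at r9c3 ⇒ r9c3=6.
Step 31. [r8c2∈{9}] r8c2 has the single candidate 9. So r8c2=9.
Step 32. [r5c9∈{6}] only 6 remains possible at r5c9. So r5c9=6.
Step 33. [r2c9∈{8}] r2c9 is down to just 8. So r2c9=8.
Step 34. [r7c1∈{8}] r7c1 is down to just 8. So r7c1=8.
Step 35. [r1c4∈{1}] r1c4 has the single candidate 1, so r1c4=1.
Step 36. [r8c7∈{6}] r8c7 has the single candidate 6. So r8c7=6.
Step 37. [r5c6∈{9}] r5c6 is down to just 9 ⇒ r5c6=9.
Step 38. [r9c1∈{2}] nothing but 2 survives at r9c1 ⇒ r9c1=2.
Step 39. [r3c3∈{4}] r3c3's peers cover all but 4, so r3c3=4.
Step 40. [r2c7∈{1}] r2c7 has the single candidate 1 ⇒ r2c7=1.
Step 41. [r3c8∈{9}] only 9 remains possible at r3c8. So r3c8=9.

Answer: 9 2 8 1 6 5 4 3 7 / 3 5 7 2 9 4 1 6 8 / 6 1 4 3 7 8 2 9 5 / 5 6 3 7 2 1 9 8 4 / 4 8 2 5 3 9 7 1 6 / 1 7 9 4 8 6 5 2 3 / 8 4 5 6 1 2 3 7 9 / 7 9 1 8 5 3 6 4 2 / 2 3 6 9 4 7 8 5 1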